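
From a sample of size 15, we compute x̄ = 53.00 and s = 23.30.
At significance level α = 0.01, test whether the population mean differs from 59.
One-sample t-test:
H₀: μ = 59
H₁: μ ≠ 59
df = n - 1 = 14
t = (x̄ - μ₀) / (s/√n) = (53.00 - 59) / (23.30/√15) = -0.997
p-value = 0.3355

Since p-value > α = 0.01, we fail to reject H₀.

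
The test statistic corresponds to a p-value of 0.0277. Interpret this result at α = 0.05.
Since p = 0.0277 < α = 0.05, reject H₀.
There is sufficient evidence to reject the null hypothesis; the result is statistically significant at the 0.05 level.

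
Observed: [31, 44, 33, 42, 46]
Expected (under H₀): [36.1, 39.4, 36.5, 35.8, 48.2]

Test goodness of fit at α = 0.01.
Chi-square goodness of fit test:
H₀: observed counts match expected distribution
H₁: observed counts differ from expected distribution
df = k - 1 = 4
χ² = Σ(O - E)²/E
   = (31 - 36.1)²/36.1 + (44 - 39.4)²/39.4 + (33 - 36.5)²/36.5 + (42 - 35.8)²/35.8 + (46 - 48.2)²/48.2
   = 0.720 + 0.537 + 0.336 + 1.074 + 0.100
   = 2.77
p-value = 0.5975

Since p-value > α = 0.01, we fail to reject H₀.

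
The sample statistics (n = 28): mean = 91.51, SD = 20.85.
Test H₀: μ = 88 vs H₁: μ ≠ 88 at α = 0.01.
One-sample t-test:
H₀: μ = 88
H₁: μ ≠ 88
df = n - 1 = 27
t = (x̄ - μ₀) / (s/√n) = (91.51 - 88) / (20.85/√28) = 0.891
p-value = 0.3809

Since p-value > α = 0.01, we fail to reject H₀.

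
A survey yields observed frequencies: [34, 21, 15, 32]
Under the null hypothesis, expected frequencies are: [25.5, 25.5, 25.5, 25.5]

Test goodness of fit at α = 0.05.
Chi-square goodness of fit test:
H₀: observed counts match expected distribution
H₁: observed counts differ from expected distribution
df = k - 1 = 3
χ² = Σ(O - E)²/E
   = (34 - 25.5)²/25.5 + (21 - 25.5)²/25.5 + (15 - 25.5)²/25.5 + (32 - 25.5)²/25.5
   = 2.833 + 0.794 + 4.324 + 1.657
   = 9.61
p-value = 0.0222

Since p-value < α = 0.05, we reject H₀.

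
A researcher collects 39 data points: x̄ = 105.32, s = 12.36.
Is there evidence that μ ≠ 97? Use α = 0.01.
One-sample t-test:
H₀: μ = 97
H₁: μ ≠ 97
df = n - 1 = 38
t = (x̄ - μ₀) / (s/√n) = (105.32 - 97) / (12.36/√39) = 4.204
p-value = 0.0002

Since p-value < α = 0.01, we reject H₀.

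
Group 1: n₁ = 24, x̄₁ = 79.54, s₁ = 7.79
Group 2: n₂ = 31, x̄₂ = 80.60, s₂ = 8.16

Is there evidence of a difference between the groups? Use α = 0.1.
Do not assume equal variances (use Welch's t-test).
Welch's two-sample t-test:
H₀: μ₁ = μ₂
H₁: μ₁ ≠ μ₂
s₁²/n₁ = 7.79²/24 = 2.5285,  s₂²/n₂ = 8.16²/31 = 2.1479
SE = √(s₁²/n₁ + s₂²/n₂) = √(2.5285 + 2.1479) = 2.1625
df (Welch-Satterthwaite) = (s₁²/n₁ + s₂²/n₂)² / [(s₁²/n₁)²/(n₁-1) + (s₂²/n₂)²/(n₂-1)] ≈ 50.65
t = (x̄₁ - x̄₂) / SE = (79.54 - 80.60) / 2.1625 = -1.06 / 2.1625 = -0.490
p-value = 0.6261

Since p-value > α = 0.1, we fail to reject H₀.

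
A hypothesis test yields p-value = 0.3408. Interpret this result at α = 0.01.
Since p = 0.3408 > α = 0.01, fail to reject H₀.
There is insufficient evidence to reject the null hypothesis; the result is not statistically significant at the 0.01 level.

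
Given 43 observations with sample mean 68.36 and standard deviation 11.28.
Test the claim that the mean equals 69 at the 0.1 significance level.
One-sample t-test:
H₀: μ = 69
H₁: μ ≠ 69
df = n - 1 = 42
t = (x̄ - μ₀) / (s/√n) = (68.36 - 69) / (11.28/√43) = -0.372
p-value = 0.7117

Since p-value > α = 0.1, we fail to reject H₀.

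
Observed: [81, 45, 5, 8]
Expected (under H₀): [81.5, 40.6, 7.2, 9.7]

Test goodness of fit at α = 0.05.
Chi-square goodness of fit test:
H₀: observed counts match expected distribution
H₁: observed counts differ from expected distribution
df = k - 1 = 3
χ² = Σ(O - E)²/E
   = (81 - 81.5)²/81.5 + (45 - 40.6)²/40.6 + (5 - 7.2)²/7.2 + (8 - 9.7)²/9.7
   = 0.003 + 0.477 + 0.672 + 0.298
   = 1.45
p-value = 0.6938

Since p-value > α = 0.05, we fail to reject H₀.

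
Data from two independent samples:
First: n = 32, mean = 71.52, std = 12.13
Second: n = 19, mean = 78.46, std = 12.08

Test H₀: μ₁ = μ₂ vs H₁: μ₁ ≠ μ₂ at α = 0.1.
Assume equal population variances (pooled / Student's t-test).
Student's two-sample t-test (equal variances):
H₀: μ₁ = μ₂
H₁: μ₁ ≠ μ₂
df = n₁ + n₂ - 2 = 49
Pooled variance s_p² = [(n₁-1)s₁² + (n₂-1)s₂²] / (n₁ + n₂ - 2) = [(31)(12.13²) + (18)(12.08²)] / 49 = 146.6922
SE = √(s_p²(1/n₁ + 1/n₂)) = √(146.6922 × (1/32 + 1/19)) = 3.5078
t = (x̄₁ - x̄₂) / SE = (71.52 - 78.46) / 3.5078 = -6.94 / 3.5078 = -1.978
p-value = 0.0535

Since p-value < α = 0.1, we reject H₀.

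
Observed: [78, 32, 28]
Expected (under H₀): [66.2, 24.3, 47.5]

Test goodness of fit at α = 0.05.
Chi-square goodness of fit test:
H₀: observed counts match expected distribution
H₁: observed counts differ from expected distribution
df = k - 1 = 2
χ² = Σ(O - E)²/E
   = (78 - 66.2)²/66.2 + (32 - 24.3)²/24.3 + (28 - 47.5)²/47.5
   = 2.103 + 2.440 + 8.005
   = 12.55
p-value = 0.0019

Since p-value < α = 0.05, we reject H₀.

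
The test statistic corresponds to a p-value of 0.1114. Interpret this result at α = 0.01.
Since p = 0.1114 > α = 0.01, fail to reject H₀.
There is insufficient evidence to reject the null hypothesis; the result is not statistically significant at the 0.01 level.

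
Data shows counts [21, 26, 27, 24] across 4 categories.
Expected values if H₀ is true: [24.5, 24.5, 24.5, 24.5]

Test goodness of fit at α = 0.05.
Chi-square goodness of fit test:
H₀: observed counts match expected distribution
H₁: observed counts differ from expected distribution
df = k - 1 = 3
χ² = Σ(O - E)²/E
   = (21 - 24.5)²/24.5 + (26 - 24.5)²/24.5 + (27 - 24.5)²/24.5 + (24 - 24.5)²/24.5
   = 0.500 + 0.092 + 0.255 + 0.010
   = 0.86
p-value = 0.8358

Since p-value > α = 0.05, we fail to reject H₀.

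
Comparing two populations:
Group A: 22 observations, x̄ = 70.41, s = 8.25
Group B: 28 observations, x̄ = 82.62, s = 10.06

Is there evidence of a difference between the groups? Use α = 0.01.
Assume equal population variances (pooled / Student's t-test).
Student's two-sample t-test (equal variances):
H₀: μ₁ = μ₂
H₁: μ₁ ≠ μ₂
df = n₁ + n₂ - 2 = 48
Pooled variance s_p² = [(n₁-1)s₁² + (n₂-1)s₂²] / (n₁ + n₂ - 2) = [(21)(8.25²) + (27)(10.06²)] / 48 = 86.7044
SE = √(s_p²(1/n₁ + 1/n₂)) = √(86.7044 × (1/22 + 1/28)) = 2.6529
t = (x̄₁ - x̄₂) / SE = (70.41 - 82.62) / 2.6529 = -12.21 / 2.6529 = -4.603
p-value < 0.0001

Since p-value < α = 0.01, we reject H₀.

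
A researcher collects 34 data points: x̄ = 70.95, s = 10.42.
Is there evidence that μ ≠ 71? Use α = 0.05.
One-sample t-test:
H₀: μ = 71
H₁: μ ≠ 71
df = n - 1 = 33
t = (x̄ - μ₀) / (s/√n) = (70.95 - 71) / (10.42/√34) = -0.028
p-value = 0.9778

Since p-value > α = 0.05, we fail to reject H₀.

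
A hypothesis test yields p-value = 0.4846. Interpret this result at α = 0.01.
Since p = 0.4846 > α = 0.01, fail to reject H₀.
There is insufficient evidence to reject the null hypothesis; the result is not statistically significant at the 0.01 level.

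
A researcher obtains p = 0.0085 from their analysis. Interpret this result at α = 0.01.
Since p = 0.0085 < α = 0.01, reject H₀.
There is sufficient evidence to reject the null hypothesis; the result is statistically significant at the 0.01 level.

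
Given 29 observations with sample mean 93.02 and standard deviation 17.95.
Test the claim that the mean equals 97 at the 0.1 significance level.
One-sample t-test:
H₀: μ = 97
H₁: μ ≠ 97
df = n - 1 = 28
t = (x̄ - μ₀) / (s/√n) = (93.02 - 97) / (17.95/√29) = -1.194
p-value = 0.2425

Since p-value > α = 0.1, we fail to reject H₀.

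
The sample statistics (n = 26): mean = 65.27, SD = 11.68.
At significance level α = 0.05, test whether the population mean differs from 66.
One-sample t-test:
H₀: μ = 66
H₁: μ ≠ 66
df = n - 1 = 25
t = (x̄ - μ₀) / (s/√n) = (65.27 - 66) / (11.68/√26) = -0.319
p-value = 0.7526

Since p-value > α = 0.05, we fail to reject H₀.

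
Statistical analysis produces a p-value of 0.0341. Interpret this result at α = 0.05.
Since p = 0.0341 < α = 0.05, reject H₀.
There is sufficient evidence to reject the null hypothesis; the result is statistically significant at the 0.05 level.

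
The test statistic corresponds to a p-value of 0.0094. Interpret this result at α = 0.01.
Since p = 0.0094 < α = 0.01, reject H₀.
There is sufficient evidence to reject the null hypothesis; the result is statistically significant at the 0.01 level.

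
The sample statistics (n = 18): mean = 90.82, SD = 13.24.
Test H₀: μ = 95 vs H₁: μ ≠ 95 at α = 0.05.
One-sample t-test:
H₀: μ = 95
H₁: μ ≠ 95
df = n - 1 = 17
t = (x̄ - μ₀) / (s/√n) = (90.82 - 95) / (13.24/√18) = -1.339
p-value = 0.1981

Since p-value > α = 0.05, we fail to reject H₀.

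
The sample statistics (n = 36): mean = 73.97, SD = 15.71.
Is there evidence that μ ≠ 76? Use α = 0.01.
One-sample t-test:
H₀: μ = 76
H₁: μ ≠ 76
df = n - 1 = 35
t = (x̄ - μ₀) / (s/√n) = (73.97 - 76) / (15.71/√36) = -0.775
p-value = 0.4434

Since p-value > α = 0.01, we fail to reject H₀.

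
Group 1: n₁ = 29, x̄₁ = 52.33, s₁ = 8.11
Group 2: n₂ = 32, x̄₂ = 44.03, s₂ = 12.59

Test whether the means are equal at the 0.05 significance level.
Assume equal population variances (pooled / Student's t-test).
Student's two-sample t-test (equal variances):
H₀: μ₁ = μ₂
H₁: μ₁ ≠ μ₂
df = n₁ + n₂ - 2 = 59
Pooled variance s_p² = [(n₁-1)s₁² + (n₂-1)s₂²] / (n₁ + n₂ - 2) = [(28)(8.11²) + (31)(12.59²)] / 59 = 114.4978
SE = √(s_p²(1/n₁ + 1/n₂)) = √(114.4978 × (1/29 + 1/32)) = 2.7434
t = (x̄₁ - x̄₂) / SE = (52.33 - 44.03) / 2.7434 = 8.30 / 2.7434 = 3.025
p-value = 0.0037

Since p-value < α = 0.05, we reject H₀.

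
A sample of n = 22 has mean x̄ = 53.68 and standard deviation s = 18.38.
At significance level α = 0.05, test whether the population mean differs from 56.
One-sample t-test:
H₀: μ = 56
H₁: μ ≠ 56
df = n - 1 = 21
t = (x̄ - μ₀) / (s/√n) = (53.68 - 56) / (18.38/√22) = -0.592
p-value = 0.5601

Since p-value > α = 0.05, we fail to reject H₀.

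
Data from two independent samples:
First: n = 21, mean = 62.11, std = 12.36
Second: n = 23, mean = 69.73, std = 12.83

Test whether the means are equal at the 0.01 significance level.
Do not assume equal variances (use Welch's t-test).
Welch's two-sample t-test:
H₀: μ₁ = μ₂
H₁: μ₁ ≠ μ₂
s₁²/n₁ = 12.36²/21 = 7.2747,  s₂²/n₂ = 12.83²/23 = 7.1569
SE = √(s₁²/n₁ + s₂²/n₂) = √(7.2747 + 7.1569) = 3.7989
df (Welch-Satterthwaite) = (s₁²/n₁ + s₂²/n₂)² / [(s₁²/n₁)²/(n₁-1) + (s₂²/n₂)²/(n₂-1)] ≈ 41.87
t = (x̄₁ - x̄₂) / SE = (62.11 - 69.73) / 3.7989 = -7.62 / 3.7989 = -2.006
p-value = 0.0514

Since p-value > α = 0.01, we fail to reject H₀.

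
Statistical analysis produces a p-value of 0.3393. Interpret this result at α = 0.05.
Since p = 0.3393 > α = 0.05, fail to reject H₀.
There is insufficient evidence to reject the null hypothesis; the result is not statistically significant at the 0.05 level.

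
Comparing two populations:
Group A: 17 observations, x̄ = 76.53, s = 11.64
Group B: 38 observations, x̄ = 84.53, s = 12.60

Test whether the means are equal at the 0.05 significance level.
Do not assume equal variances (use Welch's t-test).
Welch's two-sample t-test:
H₀: μ₁ = μ₂
H₁: μ₁ ≠ μ₂
s₁²/n₁ = 11.64²/17 = 7.9700,  s₂²/n₂ = 12.60²/38 = 4.1779
SE = √(s₁²/n₁ + s₂²/n₂) = √(7.9700 + 4.1779) = 3.4854
df (Welch-Satterthwaite) = (s₁²/n₁ + s₂²/n₂)² / [(s₁²/n₁)²/(n₁-1) + (s₂²/n₂)²/(n₂-1)] ≈ 33.22
t = (x̄₁ - x̄₂) / SE = (76.53 - 84.53) / 3.4854 = -8.00 / 3.4854 = -2.295
p-value = 0.0282

Since p-value < α = 0.05, we reject H₀.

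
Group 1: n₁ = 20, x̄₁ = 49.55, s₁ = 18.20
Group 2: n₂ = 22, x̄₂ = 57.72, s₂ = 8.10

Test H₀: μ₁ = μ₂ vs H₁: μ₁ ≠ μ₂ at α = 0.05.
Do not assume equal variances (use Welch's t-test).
Welch's two-sample t-test:
H₀: μ₁ = μ₂
H₁: μ₁ ≠ μ₂
s₁²/n₁ = 18.20²/20 = 16.5620,  s₂²/n₂ = 8.10²/22 = 2.9823
SE = √(s₁²/n₁ + s₂²/n₂) = √(16.5620 + 2.9823) = 4.4209
df (Welch-Satterthwaite) = (s₁²/n₁ + s₂²/n₂)² / [(s₁²/n₁)²/(n₁-1) + (s₂²/n₂)²/(n₂-1)] ≈ 25.70
t = (x̄₁ - x̄₂) / SE = (49.55 - 57.72) / 4.4209 = -8.17 / 4.4209 = -1.848
p-value = 0.0761

Since p-value > α = 0.05, we fail to reject H₀.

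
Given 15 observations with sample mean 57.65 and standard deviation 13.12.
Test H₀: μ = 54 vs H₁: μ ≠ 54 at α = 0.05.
One-sample t-test:
H₀: μ = 54
H₁: μ ≠ 54
df = n - 1 = 14
t = (x̄ - μ₀) / (s/√n) = (57.65 - 54) / (13.12/√15) = 1.077
p-value = 0.2995

Since p-value > α = 0.05, we fail to reject H₀.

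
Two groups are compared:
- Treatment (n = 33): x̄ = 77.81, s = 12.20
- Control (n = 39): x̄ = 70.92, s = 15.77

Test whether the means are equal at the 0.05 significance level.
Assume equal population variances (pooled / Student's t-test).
Student's two-sample t-test (equal variances):
H₀: μ₁ = μ₂
H₁: μ₁ ≠ μ₂
df = n₁ + n₂ - 2 = 70
Pooled variance s_p² = [(n₁-1)s₁² + (n₂-1)s₂²] / (n₁ + n₂ - 2) = [(32)(12.20²) + (38)(15.77²)] / 70 = 203.0459
SE = √(s_p²(1/n₁ + 1/n₂)) = √(203.0459 × (1/33 + 1/39)) = 3.3703
t = (x̄₁ - x̄₂) / SE = (77.81 - 70.92) / 3.3703 = 6.89 / 3.3703 = 2.044
p-value = 0.0447

Since p-value < α = 0.05, we reject H₀.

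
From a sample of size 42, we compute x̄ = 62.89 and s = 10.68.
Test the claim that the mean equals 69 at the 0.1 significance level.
One-sample t-test:
H₀: μ = 69
H₁: μ ≠ 69
df = n - 1 = 41
t = (x̄ - μ₀) / (s/√n) = (62.89 - 69) / (10.68/√42) = -3.708
p-value = 0.0006

Since p-value < α = 0.1, we reject H₀.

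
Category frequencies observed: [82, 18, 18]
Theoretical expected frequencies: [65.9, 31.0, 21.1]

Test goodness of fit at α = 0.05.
Chi-square goodness of fit test:
H₀: observed counts match expected distribution
H₁: observed counts differ from expected distribution
df = k - 1 = 2
χ² = Σ(O - E)²/E
   = (82 - 65.9)²/65.9 + (18 - 31.0)²/31.0 + (18 - 21.1)²/21.1
   = 3.933 + 5.452 + 0.455
   = 9.84
p-value = 0.0073

Since p-value < α = 0.05, we reject H₀.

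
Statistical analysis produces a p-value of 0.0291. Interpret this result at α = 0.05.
Since p = 0.0291 < α = 0.05, reject H₀.
There is sufficient evidence to reject the null hypothesis; the result is statistically significant at the 0.05 level.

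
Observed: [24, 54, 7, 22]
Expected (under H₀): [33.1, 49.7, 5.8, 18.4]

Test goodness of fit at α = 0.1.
Chi-square goodness of fit test:
H₀: observed counts match expected distribution
H₁: observed counts differ from expected distribution
df = k - 1 = 3
χ² = Σ(O - E)²/E
   = (24 - 33.1)²/33.1 + (54 - 49.7)²/49.7 + (7 - 5.8)²/5.8 + (22 - 18.4)²/18.4
   = 2.502 + 0.372 + 0.248 + 0.704
   = 3.83
p-value = 0.2808

Since p-value > α = 0.1, we fail to reject H₀.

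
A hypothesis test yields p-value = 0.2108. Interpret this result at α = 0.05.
Since p = 0.2108 > α = 0.05, fail to reject H₀.
There is insufficient evidence to reject the null hypothesis; the result is not statistically significant at the 0.05 level.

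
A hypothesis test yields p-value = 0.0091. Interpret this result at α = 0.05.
Since p = 0.0091 < α = 0.05, reject H₀.
There is sufficient evidence to reject the null hypothesis; the result is statistically significant at the 0.05 level.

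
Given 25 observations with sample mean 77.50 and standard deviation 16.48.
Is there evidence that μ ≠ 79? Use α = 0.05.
One-sample t-test:
H₀: μ = 79
H₁: μ ≠ 79
df = n - 1 = 24
t = (x̄ - μ₀) / (s/√n) = (77.50 - 79) / (16.48/√25) = -0.455
p-value = 0.6531

Since p-value > α = 0.05, we fail to reject H₀.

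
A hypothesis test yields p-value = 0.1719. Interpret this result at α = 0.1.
Since p = 0.1719 > α = 0.1, fail to reject H₀.
There is insufficient evidence to reject the null hypothesis; the result is not statistically significant at the 0.1 level.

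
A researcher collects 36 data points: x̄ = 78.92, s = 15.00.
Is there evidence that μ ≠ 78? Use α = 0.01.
One-sample t-test:
H₀: μ = 78
H₁: μ ≠ 78
df = n - 1 = 35
t = (x̄ - μ₀) / (s/√n) = (78.92 - 78) / (15.00/√36) = 0.368
p-value = 0.7151

Since p-value > α = 0.01, we fail to reject H₀.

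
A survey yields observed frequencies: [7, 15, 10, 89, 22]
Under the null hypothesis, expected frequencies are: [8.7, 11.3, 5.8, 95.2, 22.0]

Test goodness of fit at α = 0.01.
Chi-square goodness of fit test:
H₀: observed counts match expected distribution
H₁: observed counts differ from expected distribution
df = k - 1 = 4
χ² = Σ(O - E)²/E
   = (7 - 8.7)²/8.7 + (15 - 11.3)²/11.3 + (10 - 5.8)²/5.8 + (89 - 95.2)²/95.2 + (22 - 22.0)²/22.0
   = 0.332 + 1.212 + 3.041 + 0.404 + 0.000
   = 4.99
p-value = 0.2884

Since p-value > α = 0.01, we fail to reject H₀.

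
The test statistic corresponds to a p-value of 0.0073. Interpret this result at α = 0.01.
Since p = 0.0073 < α = 0.01, reject H₀.
There is sufficient evidence to reject the null hypothesis; the result is statistically significant at the 0.01 level.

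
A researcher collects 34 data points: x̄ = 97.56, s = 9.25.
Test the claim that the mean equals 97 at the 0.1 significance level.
One-sample t-test:
H₀: μ = 97
H₁: μ ≠ 97
df = n - 1 = 33
t = (x̄ - μ₀) / (s/√n) = (97.56 - 97) / (9.25/√34) = 0.353
p-value = 0.7263

Since p-value > α = 0.1, we fail to reject H₀.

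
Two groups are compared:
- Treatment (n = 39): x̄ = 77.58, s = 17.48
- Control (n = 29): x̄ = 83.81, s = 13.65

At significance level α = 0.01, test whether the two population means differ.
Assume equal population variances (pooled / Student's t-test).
Student's two-sample t-test (equal variances):
H₀: μ₁ = μ₂
H₁: μ₁ ≠ μ₂
df = n₁ + n₂ - 2 = 66
Pooled variance s_p² = [(n₁-1)s₁² + (n₂-1)s₂²] / (n₁ + n₂ - 2) = [(38)(17.48²) + (28)(13.65²)] / 66 = 254.9689
SE = √(s_p²(1/n₁ + 1/n₂)) = √(254.9689 × (1/39 + 1/29)) = 3.9153
t = (x̄₁ - x̄₂) / SE = (77.58 - 83.81) / 3.9153 = -6.23 / 3.9153 = -1.591
p-value = 0.1163

Since p-value > α = 0.01, we fail to reject H₀.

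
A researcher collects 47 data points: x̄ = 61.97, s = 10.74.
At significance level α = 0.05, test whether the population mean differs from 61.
One-sample t-test:
H₀: μ = 61
H₁: μ ≠ 61
df = n - 1 = 46
t = (x̄ - μ₀) / (s/√n) = (61.97 - 61) / (10.74/√47) = 0.619
p-value = 0.5389

Since p-value > α = 0.05, we fail to reject H₀.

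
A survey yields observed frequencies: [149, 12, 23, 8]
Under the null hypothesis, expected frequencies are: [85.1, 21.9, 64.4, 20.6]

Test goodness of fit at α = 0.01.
Chi-square goodness of fit test:
H₀: observed counts match expected distribution
H₁: observed counts differ from expected distribution
df = k - 1 = 3
χ² = Σ(O - E)²/E
   = (149 - 85.1)²/85.1 + (12 - 21.9)²/21.9 + (23 - 64.4)²/64.4 + (8 - 20.6)²/20.6
   = 47.981 + 4.475 + 26.614 + 7.707
   = 86.78
p-value < 0.0001

Since p-value < α = 0.01, we reject H₀.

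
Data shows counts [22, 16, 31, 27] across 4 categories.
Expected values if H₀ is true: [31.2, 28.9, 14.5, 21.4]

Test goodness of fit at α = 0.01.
Chi-square goodness of fit test:
H₀: observed counts match expected distribution
H₁: observed counts differ from expected distribution
df = k - 1 = 3
χ² = Σ(O - E)²/E
   = (22 - 31.2)²/31.2 + (16 - 28.9)²/28.9 + (31 - 14.5)²/14.5 + (27 - 21.4)²/21.4
   = 2.713 + 5.758 + 18.776 + 1.465
   = 28.71
p-value < 0.0001

Since p-value < α = 0.01, we reject H₀.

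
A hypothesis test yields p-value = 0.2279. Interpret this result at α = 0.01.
Since p = 0.2279 > α = 0.01, fail to reject H₀.
There is insufficient evidence to reject the null hypothesis; the result is not statistically significant at the 0.01 level.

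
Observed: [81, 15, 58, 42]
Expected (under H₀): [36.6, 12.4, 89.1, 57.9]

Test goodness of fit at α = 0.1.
Chi-square goodness of fit test:
H₀: observed counts match expected distribution
H₁: observed counts differ from expected distribution
df = k - 1 = 3
χ² = Σ(O - E)²/E
   = (81 - 36.6)²/36.6 + (15 - 12.4)²/12.4 + (58 - 89.1)²/89.1 + (42 - 57.9)²/57.9
   = 53.862 + 0.545 + 10.855 + 4.366
   = 69.63
p-value < 0.0001

Since p-value < α = 0.1, we reject H₀.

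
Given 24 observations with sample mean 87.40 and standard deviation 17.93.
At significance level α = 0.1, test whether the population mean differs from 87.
One-sample t-test:
H₀: μ = 87
H₁: μ ≠ 87
df = n - 1 = 23
t = (x̄ - μ₀) / (s/√n) = (87.40 - 87) / (17.93/√24) = 0.109
p-value = 0.9139

Since p-value > α = 0.1, we fail to reject H₀.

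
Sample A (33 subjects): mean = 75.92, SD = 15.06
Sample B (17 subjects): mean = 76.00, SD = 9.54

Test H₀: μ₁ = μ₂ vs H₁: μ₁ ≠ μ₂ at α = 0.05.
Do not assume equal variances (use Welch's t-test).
Welch's two-sample t-test:
H₀: μ₁ = μ₂
H₁: μ₁ ≠ μ₂
s₁²/n₁ = 15.06²/33 = 6.8728,  s₂²/n₂ = 9.54²/17 = 5.3536
SE = √(s₁²/n₁ + s₂²/n₂) = √(6.8728 + 5.3536) = 3.4966
df (Welch-Satterthwaite) = (s₁²/n₁ + s₂²/n₂)² / [(s₁²/n₁)²/(n₁-1) + (s₂²/n₂)²/(n₂-1)] ≈ 45.75
t = (x̄₁ - x̄₂) / SE = (75.92 - 76.00) / 3.4966 = -0.08 / 3.4966 = -0.023
p-value = 0.9818

Since p-value > α = 0.05, we fail to reject H₀.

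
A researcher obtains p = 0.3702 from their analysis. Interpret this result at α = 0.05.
Since p = 0.3702 > α = 0.05, fail to reject H₀.
There is insufficient evidence to reject the null hypothesis; the result is not statistically significant at the 0.05 level.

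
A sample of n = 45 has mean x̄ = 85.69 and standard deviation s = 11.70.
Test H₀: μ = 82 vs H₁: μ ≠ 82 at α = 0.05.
One-sample t-test:
H₀: μ = 82
H₁: μ ≠ 82
df = n - 1 = 44
t = (x̄ - μ₀) / (s/√n) = (85.69 - 82) / (11.70/√45) = 2.116
p-value = 0.0401

Since p-value < α = 0.05, we reject H₀.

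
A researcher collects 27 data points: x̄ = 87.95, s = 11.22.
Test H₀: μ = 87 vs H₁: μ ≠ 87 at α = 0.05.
One-sample t-test:
H₀: μ = 87
H₁: μ ≠ 87
df = n - 1 = 26
t = (x̄ - μ₀) / (s/√n) = (87.95 - 87) / (11.22/√27) = 0.440
p-value = 0.6636

Since p-value > α = 0.05, we fail to reject H₀.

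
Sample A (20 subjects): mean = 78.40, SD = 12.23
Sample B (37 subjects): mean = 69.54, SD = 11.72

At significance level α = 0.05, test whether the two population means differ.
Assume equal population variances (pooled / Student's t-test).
Student's two-sample t-test (equal variances):
H₀: μ₁ = μ₂
H₁: μ₁ ≠ μ₂
df = n₁ + n₂ - 2 = 55
Pooled variance s_p² = [(n₁-1)s₁² + (n₂-1)s₂²] / (n₁ + n₂ - 2) = [(19)(12.23²) + (36)(11.72²)] / 55 = 141.5780
SE = √(s_p²(1/n₁ + 1/n₂)) = √(141.5780 × (1/20 + 1/37)) = 3.3023
t = (x̄₁ - x̄₂) / SE = (78.40 - 69.54) / 3.3023 = 8.86 / 3.3023 = 2.683
p-value = 0.0096

Since p-value < α = 0.05, we reject H₀.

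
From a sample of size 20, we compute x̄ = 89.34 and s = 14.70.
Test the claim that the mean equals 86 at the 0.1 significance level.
One-sample t-test:
H₀: μ = 86
H₁: μ ≠ 86
df = n - 1 = 19
t = (x̄ - μ₀) / (s/√n) = (89.34 - 86) / (14.70/√20) = 1.016
p-value = 0.3223

Since p-value > α = 0.1, we fail to reject H₀.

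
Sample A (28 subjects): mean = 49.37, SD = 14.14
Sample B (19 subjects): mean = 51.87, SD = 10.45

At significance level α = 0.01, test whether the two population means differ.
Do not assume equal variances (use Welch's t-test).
Welch's two-sample t-test:
H₀: μ₁ = μ₂
H₁: μ₁ ≠ μ₂
s₁²/n₁ = 14.14²/28 = 7.1407,  s₂²/n₂ = 10.45²/19 = 5.7475
SE = √(s₁²/n₁ + s₂²/n₂) = √(7.1407 + 5.7475) = 3.5900
df (Welch-Satterthwaite) = (s₁²/n₁ + s₂²/n₂)² / [(s₁²/n₁)²/(n₁-1) + (s₂²/n₂)²/(n₂-1)] ≈ 44.61
t = (x̄₁ - x̄₂) / SE = (49.37 - 51.87) / 3.5900 = -2.50 / 3.5900 = -0.696
p-value = 0.4898

Since p-value > α = 0.01, we fail to reject H₀.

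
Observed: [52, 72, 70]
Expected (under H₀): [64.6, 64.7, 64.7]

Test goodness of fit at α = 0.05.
Chi-square goodness of fit test:
H₀: observed counts match expected distribution
H₁: observed counts differ from expected distribution
df = k - 1 = 2
χ² = Σ(O - E)²/E
   = (52 - 64.6)²/64.6 + (72 - 64.7)²/64.7 + (70 - 64.7)²/64.7
   = 2.458 + 0.824 + 0.434
   = 3.72
p-value = 0.1560

Since p-value > α = 0.05, we fail to reject H₀.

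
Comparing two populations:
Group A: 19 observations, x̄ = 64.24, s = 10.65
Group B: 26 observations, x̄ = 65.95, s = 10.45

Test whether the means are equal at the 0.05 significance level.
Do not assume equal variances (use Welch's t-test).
Welch's two-sample t-test:
H₀: μ₁ = μ₂
H₁: μ₁ ≠ μ₂
s₁²/n₁ = 10.65²/19 = 5.9696,  s₂²/n₂ = 10.45²/26 = 4.2001
SE = √(s₁²/n₁ + s₂²/n₂) = √(5.9696 + 4.2001) = 3.1890
df (Welch-Satterthwaite) = (s₁²/n₁ + s₂²/n₂)² / [(s₁²/n₁)²/(n₁-1) + (s₂²/n₂)²/(n₂-1)] ≈ 38.51
t = (x̄₁ - x̄₂) / SE = (64.24 - 65.95) / 3.1890 = -1.71 / 3.1890 = -0.536
p-value = 0.5949

Since p-value > α = 0.05, we fail to reject H₀.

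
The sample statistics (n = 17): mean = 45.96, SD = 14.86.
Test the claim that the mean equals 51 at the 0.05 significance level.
One-sample t-test:
H₀: μ = 51
H₁: μ ≠ 51
df = n - 1 = 16
t = (x̄ - μ₀) / (s/√n) = (45.96 - 51) / (14.86/√17) = -1.398
p-value = 0.1811

Since p-value > α = 0.05, we fail to reject H₀.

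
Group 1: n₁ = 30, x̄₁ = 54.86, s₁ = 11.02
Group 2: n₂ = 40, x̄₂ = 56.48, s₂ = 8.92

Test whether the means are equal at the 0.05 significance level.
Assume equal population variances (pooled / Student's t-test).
Student's two-sample t-test (equal variances):
H₀: μ₁ = μ₂
H₁: μ₁ ≠ μ₂
df = n₁ + n₂ - 2 = 68
Pooled variance s_p² = [(n₁-1)s₁² + (n₂-1)s₂²] / (n₁ + n₂ - 2) = [(29)(11.02²) + (39)(8.92²)] / 68 = 97.4244
SE = √(s_p²(1/n₁ + 1/n₂)) = √(97.4244 × (1/30 + 1/40)) = 2.3839
t = (x̄₁ - x̄₂) / SE = (54.86 - 56.48) / 2.3839 = -1.62 / 2.3839 = -0.680
p-value = 0.4991

Since p-value > α = 0.05, we fail to reject H₀.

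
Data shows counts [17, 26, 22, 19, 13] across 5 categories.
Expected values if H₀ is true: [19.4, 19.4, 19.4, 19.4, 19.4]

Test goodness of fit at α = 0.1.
Chi-square goodness of fit test:
H₀: observed counts match expected distribution
H₁: observed counts differ from expected distribution
df = k - 1 = 4
χ² = Σ(O - E)²/E
   = (17 - 19.4)²/19.4 + (26 - 19.4)²/19.4 + (22 - 19.4)²/19.4 + (19 - 19.4)²/19.4 + (13 - 19.4)²/19.4
   = 0.297 + 2.245 + 0.348 + 0.008 + 2.111
   = 5.01
p-value = 0.2862

Since p-value > α = 0.1, we fail to reject H₀.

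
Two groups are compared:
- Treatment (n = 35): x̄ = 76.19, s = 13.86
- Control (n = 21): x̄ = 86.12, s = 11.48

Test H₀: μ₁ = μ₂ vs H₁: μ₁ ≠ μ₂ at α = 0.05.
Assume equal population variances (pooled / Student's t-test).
Student's two-sample t-test (equal variances):
H₀: μ₁ = μ₂
H₁: μ₁ ≠ μ₂
df = n₁ + n₂ - 2 = 54
Pooled variance s_p² = [(n₁-1)s₁² + (n₂-1)s₂²] / (n₁ + n₂ - 2) = [(34)(13.86²) + (20)(11.48²)] / 54 = 169.7629
SE = √(s_p²(1/n₁ + 1/n₂)) = √(169.7629 × (1/35 + 1/21)) = 3.5964
t = (x̄₁ - x̄₂) / SE = (76.19 - 86.12) / 3.5964 = -9.93 / 3.5964 = -2.761
p-value = 0.0079

Since p-value < α = 0.05, we reject H₀.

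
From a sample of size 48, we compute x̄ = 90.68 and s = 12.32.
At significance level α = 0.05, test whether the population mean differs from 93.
One-sample t-test:
H₀: μ = 93
H₁: μ ≠ 93
df = n - 1 = 47
t = (x̄ - μ₀) / (s/√n) = (90.68 - 93) / (12.32/√48) = -1.305
p-value = 0.1984

Since p-value > α = 0.05, we fail to reject H₀.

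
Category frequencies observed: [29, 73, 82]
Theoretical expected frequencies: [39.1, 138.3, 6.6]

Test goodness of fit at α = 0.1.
Chi-square goodness of fit test:
H₀: observed counts match expected distribution
H₁: observed counts differ from expected distribution
df = k - 1 = 2
χ² = Σ(O - E)²/E
   = (29 - 39.1)²/39.1 + (73 - 138.3)²/138.3 + (82 - 6.6)²/6.6
   = 2.609 + 30.832 + 861.388
   = 894.83
p-value < 0.0001

Since p-value < α = 0.1, we reject H₀.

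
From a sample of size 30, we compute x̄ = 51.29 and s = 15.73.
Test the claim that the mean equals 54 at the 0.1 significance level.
One-sample t-test:
H₀: μ = 54
H₁: μ ≠ 54
df = n - 1 = 29
t = (x̄ - μ₀) / (s/√n) = (51.29 - 54) / (15.73/√30) = -0.944
p-value = 0.3532

Since p-value > α = 0.1, we fail to reject H₀.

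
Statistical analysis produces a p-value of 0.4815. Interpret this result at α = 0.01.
Since p = 0.4815 > α = 0.01, fail to reject H₀.
There is insufficient evidence to reject the null hypothesis; the result is not statistically significant at the 0.01 level.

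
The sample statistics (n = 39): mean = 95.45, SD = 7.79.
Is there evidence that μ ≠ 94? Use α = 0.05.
One-sample t-test:
H₀: μ = 94
H₁: μ ≠ 94
df = n - 1 = 38
t = (x̄ - μ₀) / (s/√n) = (95.45 - 94) / (7.79/√39) = 1.162
p-value = 0.2523

Since p-value > α = 0.05, we fail to reject H₀.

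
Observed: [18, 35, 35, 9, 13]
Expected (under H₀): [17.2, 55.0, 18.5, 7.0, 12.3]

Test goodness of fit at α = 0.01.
Chi-square goodness of fit test:
H₀: observed counts match expected distribution
H₁: observed counts differ from expected distribution
df = k - 1 = 4
χ² = Σ(O - E)²/E
   = (18 - 17.2)²/17.2 + (35 - 55.0)²/55.0 + (35 - 18.5)²/18.5 + (9 - 7.0)²/7.0 + (13 - 12.3)²/12.3
   = 0.037 + 7.273 + 14.716 + 0.571 + 0.040
   = 22.64
p-value = 0.0001

Since p-value < α = 0.01, we reject H₀.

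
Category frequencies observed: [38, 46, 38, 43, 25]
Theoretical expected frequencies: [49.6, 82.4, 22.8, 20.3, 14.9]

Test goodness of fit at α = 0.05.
Chi-square goodness of fit test:
H₀: observed counts match expected distribution
H₁: observed counts differ from expected distribution
df = k - 1 = 4
χ² = Σ(O - E)²/E
   = (38 - 49.6)²/49.6 + (46 - 82.4)²/82.4 + (38 - 22.8)²/22.8 + (43 - 20.3)²/20.3 + (25 - 14.9)²/14.9
   = 2.713 + 16.080 + 10.133 + 25.384 + 6.846
   = 61.16
p-value < 0.0001

Since p-value < α = 0.05, we reject H₀.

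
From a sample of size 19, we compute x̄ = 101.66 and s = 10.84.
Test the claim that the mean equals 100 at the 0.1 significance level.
One-sample t-test:
H₀: μ = 100
H₁: μ ≠ 100
df = n - 1 = 18
t = (x̄ - μ₀) / (s/√n) = (101.66 - 100) / (10.84/√19) = 0.668
p-value = 0.5129

Since p-value > α = 0.1, we fail to reject H₀.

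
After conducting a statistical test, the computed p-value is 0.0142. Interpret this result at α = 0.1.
Since p = 0.0142 < α = 0.1, reject H₀.
There is sufficient evidence to reject the null hypothesis; the result is statistically significant at the 0.1 level.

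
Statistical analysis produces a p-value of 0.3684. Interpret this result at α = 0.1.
Since p = 0.3684 > α = 0.1, fail to reject H₀.
There is insufficient evidence to reject the null hypothesis; the result is not statistically significant at the 0.1 level.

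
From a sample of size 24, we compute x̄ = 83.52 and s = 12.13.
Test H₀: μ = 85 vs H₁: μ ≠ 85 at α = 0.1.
One-sample t-test:
H₀: μ = 85
H₁: μ ≠ 85
df = n - 1 = 23
t = (x̄ - μ₀) / (s/√n) = (83.52 - 85) / (12.13/√24) = -0.598
p-value = 0.5559

Since p-value > α = 0.1, we fail to reject H₀.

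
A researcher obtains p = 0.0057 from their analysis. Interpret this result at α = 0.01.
Since p = 0.0057 < α = 0.01, reject H₀.
There is sufficient evidence to reject the null hypothesis; the result is statistically significant at the 0.01 level.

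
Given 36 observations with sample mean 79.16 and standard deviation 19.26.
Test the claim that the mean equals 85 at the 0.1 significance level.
One-sample t-test:
H₀: μ = 85
H₁: μ ≠ 85
df = n - 1 = 35
t = (x̄ - μ₀) / (s/√n) = (79.16 - 85) / (19.26/√36) = -1.819
p-value = 0.0774

Since p-value < α = 0.1, we reject H₀.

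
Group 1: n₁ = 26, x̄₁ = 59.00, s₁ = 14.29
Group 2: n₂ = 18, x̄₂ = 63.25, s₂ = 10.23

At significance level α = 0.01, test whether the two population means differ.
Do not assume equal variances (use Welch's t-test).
Welch's two-sample t-test:
H₀: μ₁ = μ₂
H₁: μ₁ ≠ μ₂
s₁²/n₁ = 14.29²/26 = 7.8540,  s₂²/n₂ = 10.23²/18 = 5.8140
SE = √(s₁²/n₁ + s₂²/n₂) = √(7.8540 + 5.8140) = 3.6970
df (Welch-Satterthwaite) = (s₁²/n₁ + s₂²/n₂)² / [(s₁²/n₁)²/(n₁-1) + (s₂²/n₂)²/(n₂-1)] ≈ 41.93
t = (x̄₁ - x̄₂) / SE = (59.00 - 63.25) / 3.6970 = -4.25 / 3.6970 = -1.150
p-value = 0.2568

Since p-value > α = 0.01, we fail to reject H₀.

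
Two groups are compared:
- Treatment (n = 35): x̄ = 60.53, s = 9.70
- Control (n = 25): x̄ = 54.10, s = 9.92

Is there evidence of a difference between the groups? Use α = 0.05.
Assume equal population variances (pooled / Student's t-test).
Student's two-sample t-test (equal variances):
H₀: μ₁ = μ₂
H₁: μ₁ ≠ μ₂
df = n₁ + n₂ - 2 = 58
Pooled variance s_p² = [(n₁-1)s₁² + (n₂-1)s₂²] / (n₁ + n₂ - 2) = [(34)(9.70²) + (24)(9.92²)] / 58 = 95.8761
SE = √(s_p²(1/n₁ + 1/n₂)) = √(95.8761 × (1/35 + 1/25)) = 2.5641
t = (x̄₁ - x̄₂) / SE = (60.53 - 54.10) / 2.5641 = 6.43 / 2.5641 = 2.508
p-value = 0.0150

Since p-value < α = 0.05, we reject H₀.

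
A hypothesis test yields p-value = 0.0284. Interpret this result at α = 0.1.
Since p = 0.0284 < α = 0.1, reject H₀.
There is sufficient evidence to reject the null hypothesis; the result is statistically significant at the 0.1 level.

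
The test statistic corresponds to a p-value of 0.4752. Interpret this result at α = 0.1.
Since p = 0.4752 > α = 0.1, fail to reject H₀.
There is insufficient evidence to reject the null hypothesis; the result is not statistically significant at the 0.1 level.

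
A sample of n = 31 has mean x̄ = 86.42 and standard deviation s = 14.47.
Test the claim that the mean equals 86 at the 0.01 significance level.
One-sample t-test:
H₀: μ = 86
H₁: μ ≠ 86
df = n - 1 = 30
t = (x̄ - μ₀) / (s/√n) = (86.42 - 86) / (14.47/√31) = 0.162
p-value = 0.8727

Since p-value > α = 0.01, we fail to reject H₀.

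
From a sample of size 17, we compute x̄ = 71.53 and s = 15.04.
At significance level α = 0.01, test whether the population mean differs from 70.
One-sample t-test:
H₀: μ = 70
H₁: μ ≠ 70
df = n - 1 = 16
t = (x̄ - μ₀) / (s/√n) = (71.53 - 70) / (15.04/√17) = 0.419
p-value = 0.6805

Since p-value > α = 0.01, we fail to reject H₀.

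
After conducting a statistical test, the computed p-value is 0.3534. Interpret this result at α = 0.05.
Since p = 0.3534 > α = 0.05, fail to reject H₀.
There is insufficient evidence to reject the null hypothesis; the result is not statistically significant at the 0.05 level.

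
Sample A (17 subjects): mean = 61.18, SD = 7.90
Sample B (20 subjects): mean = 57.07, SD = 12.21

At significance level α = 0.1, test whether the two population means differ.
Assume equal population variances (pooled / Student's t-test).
Student's two-sample t-test (equal variances):
H₀: μ₁ = μ₂
H₁: μ₁ ≠ μ₂
df = n₁ + n₂ - 2 = 35
Pooled variance s_p² = [(n₁-1)s₁² + (n₂-1)s₂²] / (n₁ + n₂ - 2) = [(16)(7.90²) + (19)(12.21²)] / 35 = 109.4617
SE = √(s_p²(1/n₁ + 1/n₂)) = √(109.4617 × (1/17 + 1/20)) = 3.4514
t = (x̄₁ - x̄₂) / SE = (61.18 - 57.07) / 3.4514 = 4.11 / 3.4514 = 1.191
p-value = 0.2417

Since p-value > α = 0.1, we fail to reject H₀.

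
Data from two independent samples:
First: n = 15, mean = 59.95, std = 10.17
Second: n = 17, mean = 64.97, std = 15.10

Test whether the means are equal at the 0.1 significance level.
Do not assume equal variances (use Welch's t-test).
Welch's two-sample t-test:
H₀: μ₁ = μ₂
H₁: μ₁ ≠ μ₂
s₁²/n₁ = 10.17²/15 = 6.8953,  s₂²/n₂ = 15.10²/17 = 13.4124
SE = √(s₁²/n₁ + s₂²/n₂) = √(6.8953 + 13.4124) = 4.5064
df (Welch-Satterthwaite) = (s₁²/n₁ + s₂²/n₂)² / [(s₁²/n₁)²/(n₁-1) + (s₂²/n₂)²/(n₂-1)] ≈ 28.17
t = (x̄₁ - x̄₂) / SE = (59.95 - 64.97) / 4.5064 = -5.02 / 4.5064 = -1.114
p-value = 0.2747

Since p-value > α = 0.1, we fail to reject H₀.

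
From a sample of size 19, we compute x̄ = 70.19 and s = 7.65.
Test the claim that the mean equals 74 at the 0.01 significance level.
One-sample t-test:
H₀: μ = 74
H₁: μ ≠ 74
df = n - 1 = 18
t = (x̄ - μ₀) / (s/√n) = (70.19 - 74) / (7.65/√19) = -2.171
p-value = 0.0436

Since p-value > α = 0.01, we fail to reject H₀.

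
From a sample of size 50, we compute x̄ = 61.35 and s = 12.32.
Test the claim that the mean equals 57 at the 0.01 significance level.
One-sample t-test:
H₀: μ = 57
H₁: μ ≠ 57
df = n - 1 = 49
t = (x̄ - μ₀) / (s/√n) = (61.35 - 57) / (12.32/√50) = 2.497
p-value = 0.0159

Since p-value > α = 0.01, we fail to reject H₀.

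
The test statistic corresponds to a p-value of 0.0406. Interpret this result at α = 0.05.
Since p = 0.0406 < α = 0.05, reject H₀.
There is sufficient evidence to reject the null hypothesis; the result is statistically significant at the 0.05 level.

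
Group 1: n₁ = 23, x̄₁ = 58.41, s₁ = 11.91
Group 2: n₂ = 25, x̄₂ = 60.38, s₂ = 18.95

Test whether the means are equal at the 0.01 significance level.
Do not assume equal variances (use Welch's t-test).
Welch's two-sample t-test:
H₀: μ₁ = μ₂
H₁: μ₁ ≠ μ₂
s₁²/n₁ = 11.91²/23 = 6.1673,  s₂²/n₂ = 18.95²/25 = 14.3641
SE = √(s₁²/n₁ + s₂²/n₂) = √(6.1673 + 14.3641) = 4.5312
df (Welch-Satterthwaite) = (s₁²/n₁ + s₂²/n₂)² / [(s₁²/n₁)²/(n₁-1) + (s₂²/n₂)²/(n₂-1)] ≈ 40.82
t = (x̄₁ - x̄₂) / SE = (58.41 - 60.38) / 4.5312 = -1.97 / 4.5312 = -0.435
p-value = 0.6660

Since p-value > α = 0.01, we fail to reject H₀.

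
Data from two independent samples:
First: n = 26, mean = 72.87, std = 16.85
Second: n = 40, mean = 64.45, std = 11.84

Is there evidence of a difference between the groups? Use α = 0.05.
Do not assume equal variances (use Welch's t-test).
Welch's two-sample t-test:
H₀: μ₁ = μ₂
H₁: μ₁ ≠ μ₂
s₁²/n₁ = 16.85²/26 = 10.9201,  s₂²/n₂ = 11.84²/40 = 3.5046
SE = √(s₁²/n₁ + s₂²/n₂) = √(10.9201 + 3.5046) = 3.7980
df (Welch-Satterthwaite) = (s₁²/n₁ + s₂²/n₂)² / [(s₁²/n₁)²/(n₁-1) + (s₂²/n₂)²/(n₂-1)] ≈ 40.92
t = (x̄₁ - x̄₂) / SE = (72.87 - 64.45) / 3.7980 = 8.42 / 3.7980 = 2.217
p-value = 0.0322

Since p-value < α = 0.05, we reject H₀.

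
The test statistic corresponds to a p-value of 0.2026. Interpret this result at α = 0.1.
Since p = 0.2026 > α = 0.1, fail to reject H₀.
There is insufficient evidence to reject the null hypothesis; the result is not statistically significant at the 0.1 level.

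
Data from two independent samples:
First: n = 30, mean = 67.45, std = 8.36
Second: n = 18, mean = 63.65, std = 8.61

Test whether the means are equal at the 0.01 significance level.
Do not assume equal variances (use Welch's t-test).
Welch's two-sample t-test:
H₀: μ₁ = μ₂
H₁: μ₁ ≠ μ₂
s₁²/n₁ = 8.36²/30 = 2.3297,  s₂²/n₂ = 8.61²/18 = 4.1184
SE = √(s₁²/n₁ + s₂²/n₂) = √(2.3297 + 4.1184) = 2.5393
df (Welch-Satterthwaite) = (s₁²/n₁ + s₂²/n₂)² / [(s₁²/n₁)²/(n₁-1) + (s₂²/n₂)²/(n₂-1)] ≈ 35.09
t = (x̄₁ - x̄₂) / SE = (67.45 - 63.65) / 2.5393 = 3.80 / 2.5393 = 1.496
p-value = 0.1435

Since p-value > α = 0.01, we fail to reject H₀.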